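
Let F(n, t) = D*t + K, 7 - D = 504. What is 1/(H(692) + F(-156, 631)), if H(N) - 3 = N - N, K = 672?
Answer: -1/312932 ≈ -3.1956e-6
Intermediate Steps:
D = -497 (D = 7 - 1*504 = 7 - 504 = -497)
H(N) = 3 (H(N) = 3 + (N - N) = 3 + 0 = 3)
F(n, t) = 672 - 497*t (F(n, t) = -497*t + 672 = 672 - 497*t)
1/(H(692) + F(-156, 631)) = 1/(3 + (672 - 497*631)) = 1/(3 + (672 - 313607)) = 1/(3 - 312935) = 1/(-312932) = -1/312932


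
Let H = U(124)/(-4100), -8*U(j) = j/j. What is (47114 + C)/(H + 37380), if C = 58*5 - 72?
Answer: 1552489600/1226064001 ≈ 1.2662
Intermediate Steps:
U(j) = -⅛ (U(j) = -j/(8*j) = -⅛*1 = -⅛)
H = 1/32800 (H = -⅛/(-4100) = -⅛*(-1/4100) = 1/32800 ≈ 3.0488e-5)
C = 218 (C = 290 - 72 = 218)
(47114 + C)/(H + 37380) = (47114 + 218)/(1/32800 + 37380) = 47332/(1226064001/32800) = 47332*(32800/1226064001) = 1552489600/1226064001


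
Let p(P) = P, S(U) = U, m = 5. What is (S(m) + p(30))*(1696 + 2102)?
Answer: 132930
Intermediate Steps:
(S(m) + p(30))*(1696 + 2102) = (5 + 30)*(1696 + 2102) = 35*3798 = 132930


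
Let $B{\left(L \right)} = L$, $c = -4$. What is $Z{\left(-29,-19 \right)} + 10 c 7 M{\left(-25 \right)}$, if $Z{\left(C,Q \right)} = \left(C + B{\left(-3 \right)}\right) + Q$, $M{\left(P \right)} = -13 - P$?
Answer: $-3411$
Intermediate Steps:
$Z{\left(C,Q \right)} = -3 + C + Q$ ($Z{\left(C,Q \right)} = \left(C - 3\right) + Q = \left(-3 + C\right) + Q = -3 + C + Q$)
$Z{\left(-29,-19 \right)} + 10 c 7 M{\left(-25 \right)} = \left(-3 - 29 - 19\right) + 10 \left(-4\right) 7 \left(-13 - -25\right) = -51 + \left(-40\right) 7 \left(-13 + 25\right) = -51 - 3360 = -3411$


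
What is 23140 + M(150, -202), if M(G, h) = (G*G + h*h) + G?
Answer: 86594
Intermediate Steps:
M(G, h) = G + G² + h² (M(G, h) = (G² + h²) + G = G + G² + h²)
23140 + M(150, -202) = 23140 + (150 + 150² + (-202)²) = 23140 + (150 + 22500 + 40804) = 23140 + 63454 = 86594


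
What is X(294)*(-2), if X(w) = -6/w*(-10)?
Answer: -20/49 ≈ -0.40816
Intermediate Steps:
X(w) = 60/w
X(294)*(-2) = (60/294)*(-2) = (60*(1/294))*(-2) = (10/49)*(-2) = -20/49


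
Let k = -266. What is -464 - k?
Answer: -198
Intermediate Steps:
-464 - k = -464 - 1*(-266) = -464 + 266 = -198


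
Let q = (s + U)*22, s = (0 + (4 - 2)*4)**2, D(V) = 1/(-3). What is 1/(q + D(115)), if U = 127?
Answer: 3/12605 ≈ 0.00023800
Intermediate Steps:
D(V) = -1/3
s = 64 (s = (0 + 2*4)**2 = (0 + 8)**2 = 8**2 = 64)
q = 4202 (q = (64 + 127)*22 = 191*22 = 4202)
1/(q + D(115)) = 1/(4202 - 1/3) = 1/(12605/3) = 3/12605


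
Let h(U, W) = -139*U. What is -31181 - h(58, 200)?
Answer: -23119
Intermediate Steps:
-31181 - h(58, 200) = -31181 - (-139)*58 = -31181 - 1*(-8062) = -31181 + 8062 = -23119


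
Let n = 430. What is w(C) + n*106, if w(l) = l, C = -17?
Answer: 45563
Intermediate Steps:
w(C) + n*106 = -17 + 430*106 = -17 + 45580 = 45563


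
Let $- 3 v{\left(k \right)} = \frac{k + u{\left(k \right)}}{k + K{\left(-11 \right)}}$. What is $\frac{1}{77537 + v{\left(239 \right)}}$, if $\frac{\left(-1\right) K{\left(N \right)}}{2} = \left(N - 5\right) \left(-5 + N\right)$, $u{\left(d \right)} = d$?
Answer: $\frac{819}{63503281} \approx 1.2897 \cdot 10^{-5}$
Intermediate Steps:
$K{\left(N \right)} = - 2 \left(-5 + N\right)^{2}$ ($K{\left(N \right)} = - 2 \left(N - 5\right) \left(-5 + N\right) = - 2 \left(-5 + N\right) \left(-5 + N\right) = - 2 \left(-5 + N\right)^{2}$)
$v{\left(k \right)} = - \frac{2 k}{3 \left(-512 + k\right)}$ ($v{\left(k \right)} = - \frac{\left(k + k\right) \frac{1}{k - 2 \left(-5 - 11\right)^{2}}}{3} = - \frac{2 k \frac{1}{k - 2 \left(-16\right)^{2}}}{3} = - \frac{2 k \frac{1}{k - 512}}{3} = - \frac{2 k \frac{1}{-512 + k}}{3} = - \frac{2 k}{3 \left(-512 + k\right)}$)
$\frac{1}{77537 + v{\left(239 \right)}} = \frac{1}{77537 - \frac{478}{-1536 + 3 \cdot 239}} = \frac{1}{77537 - \frac{478}{-1536 + 717}} = \frac{1}{77537 - \frac{478}{-819}} = \frac{1}{77537 - 478 \left(- \frac{1}{819}\right)} = \frac{1}{77537 + \frac{478}{819}} = \frac{1}{\frac{63503281}{819}} = \frac{819}{63503281}$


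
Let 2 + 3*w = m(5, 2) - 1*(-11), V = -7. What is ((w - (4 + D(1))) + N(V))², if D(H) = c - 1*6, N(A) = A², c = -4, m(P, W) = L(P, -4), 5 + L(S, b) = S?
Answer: 3364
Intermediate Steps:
L(S, b) = -5 + S
m(P, W) = -5 + P
D(H) = -10 (D(H) = -4 - 1*6 = -4 - 6 = -10)
w = 3 (w = -⅔ + ((-5 + 5) - 1*(-11))/3 = -⅔ + (0 + 11)/3 = -⅔ + (⅓)*11 = -⅔ + 11/3 = 3)
((w - (4 + D(1))) + N(V))² = ((3 - (4 - 10)) + (-7)²)² = ((3 - 1*(-6)) + 49)² = ((3 + 6) + 49)² = (9 + 49)² = 58² = 3364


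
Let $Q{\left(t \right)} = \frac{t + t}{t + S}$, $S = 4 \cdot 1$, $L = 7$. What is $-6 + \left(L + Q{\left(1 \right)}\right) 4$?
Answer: $\frac{118}{5} \approx 23.6$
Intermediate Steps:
$S = 4$
$Q{\left(t \right)} = \frac{2 t}{4 + t}$ ($Q{\left(t \right)} = \frac{t + t}{t + 4} = \frac{2 t}{4 + t}$)
$-6 + \left(L + Q{\left(1 \right)}\right) 4 = -6 + \left(7 + 2 \cdot 1 \frac{1}{4 + 1}\right) 4 = -6 + \left(7 + 2 \cdot 1 \cdot \frac{1}{5}\right) 4 = -6 + \left(7 + \frac{2}{5}\right) 4 = -6 + \frac{37}{5} \cdot 4 = -6 + \frac{148}{5} = \frac{118}{5}$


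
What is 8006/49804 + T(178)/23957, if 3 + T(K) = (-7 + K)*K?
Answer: 853792241/596577214 ≈ 1.4312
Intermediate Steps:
T(K) = -3 + K*(-7 + K) (T(K) = -3 + (-7 + K)*K = -3 + K*(-7 + K))
8006/49804 + T(178)/23957 = 8006/49804 + (-3 + 178² - 7*178)/23957 = 8006*(1/49804) + (-3 + 31684 - 1246)*(1/23957) = 4003/24902 + 30435*(1/23957) = 4003/24902 + 30435/23957 = 853792241/596577214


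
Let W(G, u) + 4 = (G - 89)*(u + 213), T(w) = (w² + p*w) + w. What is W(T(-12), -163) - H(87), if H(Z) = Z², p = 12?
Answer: -12623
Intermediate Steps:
T(w) = w² + 13*w (T(w) = (w² + 12*w) + w = w² + 13*w)
W(G, u) = -4 + (-89 + G)*(213 + u) (W(G, u) = -4 + (G - 89)*(u + 213) = -4 + (-89 + G)*(213 + u))
W(T(-12), -163) - H(87) = (-18961 - 89*(-163) + 213*(-12*(13 - 12)) - 12*(13 - 12)*(-163)) - 1*87² = (-18961 + 14507 + 213*(-12*1) - 12*1*(-163)) - 1*7569 = (-18961 + 14507 + 213*(-12) - 12*(-163)) - 7569 = (-18961 + 14507 - 2556 + 1956) - 7569 = -5054 - 7569 = -12623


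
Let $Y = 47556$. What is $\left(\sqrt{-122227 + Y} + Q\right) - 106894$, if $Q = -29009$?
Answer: $-135903 + i \sqrt{74671} \approx -1.359 \cdot 10^{5} + 273.26 i$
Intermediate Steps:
$\left(\sqrt{-122227 + Y} + Q\right) - 106894 = \left(\sqrt{-122227 + 47556} - 29009\right) - 106894 = \left(\sqrt{-74671} - 29009\right) - 106894 = \left(i \sqrt{74671} - 29009\right) - 106894 = \left(-29009 + i \sqrt{74671}\right) - 106894 = -135903 + i \sqrt{74671}$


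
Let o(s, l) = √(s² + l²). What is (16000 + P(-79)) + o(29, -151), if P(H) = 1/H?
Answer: 1263999/79 + √23642 ≈ 16154.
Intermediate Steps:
o(s, l) = √(l² + s²)
(16000 + P(-79)) + o(29, -151) = (16000 + 1/(-79)) + √((-151)² + 29²) = (16000 - 1/79) + √(22801 + 841) = 1263999/79 + √23642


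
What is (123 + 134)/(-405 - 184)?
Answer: -257/589 ≈ -0.43633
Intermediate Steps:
(123 + 134)/(-405 - 184) = 257/(-589) = 257*(-1/589) = -257/589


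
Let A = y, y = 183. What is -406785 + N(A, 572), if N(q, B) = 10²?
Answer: -406685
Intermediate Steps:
A = 183
N(q, B) = 100
-406785 + N(A, 572) = -406785 + 100 = -406685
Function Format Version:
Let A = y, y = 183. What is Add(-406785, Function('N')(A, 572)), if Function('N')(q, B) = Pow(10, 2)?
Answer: -406685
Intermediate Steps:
A = 183
Function('N')(q, B) = 100
Add(-406785, Function('N')(A, 572)) = Add(-406785, 100) = -406685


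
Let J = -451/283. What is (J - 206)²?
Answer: 3451445001/80089 ≈ 43095.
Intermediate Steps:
J = -451/283 (J = -451*1/283 = -451/283 ≈ -1.5936)
(J - 206)² = (-451/283 - 206)² = (-58749/283)² = 3451445001/80089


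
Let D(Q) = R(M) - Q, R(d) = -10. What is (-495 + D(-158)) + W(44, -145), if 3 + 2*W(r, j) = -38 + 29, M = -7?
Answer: -353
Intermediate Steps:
D(Q) = -10 - Q
W(r, j) = -6 (W(r, j) = -3/2 + (-38 + 29)/2 = -3/2 + (½)*(-9) = -3/2 - 9/2 = -6)
(-495 + D(-158)) + W(44, -145) = (-495 + (-10 - 1*(-158))) - 6 = (-495 + (-10 + 158)) - 6 = (-495 + 148) - 6 = -347 - 6 = -353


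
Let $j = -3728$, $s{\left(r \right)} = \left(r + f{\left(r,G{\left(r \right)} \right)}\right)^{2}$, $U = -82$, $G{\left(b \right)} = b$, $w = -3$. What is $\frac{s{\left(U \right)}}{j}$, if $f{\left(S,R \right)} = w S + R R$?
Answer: $- \frac{2965284}{233} \approx -12727.0$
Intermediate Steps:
$f{\left(S,R \right)} = R^{2} - 3 S$ ($f{\left(S,R \right)} = - 3 S + R R = - 3 S + R^{2} = R^{2} - 3 S$)
$s{\left(r \right)} = \left(r^{2} - 2 r\right)^{2}$ ($s{\left(r \right)} = \left(r + \left(r^{2} - 3 r\right)\right)^{2} = \left(r^{2} - 2 r\right)^{2}$)
$\frac{s{\left(U \right)}}{j} = \frac{\left(-82\right)^{2} \left(-2 - 82\right)^{2}}{-3728} = 6724 \left(-84\right)^{2} \left(- \frac{1}{3728}\right) = 6724 \cdot 7056 \left(- \frac{1}{3728}\right) = 47444544 \left(- \frac{1}{3728}\right) = - \frac{2965284}{233}$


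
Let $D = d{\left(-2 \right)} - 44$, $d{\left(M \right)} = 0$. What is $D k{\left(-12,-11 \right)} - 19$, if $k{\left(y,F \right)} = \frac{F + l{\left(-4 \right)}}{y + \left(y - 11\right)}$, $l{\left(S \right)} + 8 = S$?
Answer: $- \frac{1677}{35} \approx -47.914$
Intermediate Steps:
$l{\left(S \right)} = -8 + S$
$k{\left(y,F \right)} = \frac{-12 + F}{-11 + 2 y}$ ($k{\left(y,F \right)} = \frac{F - 12}{y + \left(y - 11\right)} = \frac{F - 12}{y + \left(-11 + y\right)} = \frac{-12 + F}{-11 + 2 y}$)
$D = -44$ ($D = 0 - 44 = -44$)
$D k{\left(-12,-11 \right)} - 19 = - 44 \frac{-12 - 11}{-11 + 2 \left(-12\right)} - 19 = - 44 \frac{1}{-11 - 24} \left(-23\right) - 19 = - 44 \frac{1}{-35} \left(-23\right) - 19 = - 44 \left(\left(- \frac{1}{35}\right) \left(-23\right)\right) - 19 = \left(-44\right) \frac{23}{35} - 19 = - \frac{1012}{35} - 19 = - \frac{1677}{35}$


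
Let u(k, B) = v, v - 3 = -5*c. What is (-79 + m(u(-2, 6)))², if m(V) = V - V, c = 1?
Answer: 6241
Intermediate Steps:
v = -2 (v = 3 - 5*1 = 3 - 5 = -2)
u(k, B) = -2
m(V) = 0
(-79 + m(u(-2, 6)))² = (-79 + 0)² = (-79)² = 6241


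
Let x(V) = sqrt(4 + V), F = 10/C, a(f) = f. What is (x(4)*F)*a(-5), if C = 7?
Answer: -100*sqrt(2)/7 ≈ -20.203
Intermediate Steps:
F = 10/7 ≈ 1.4286
(x(4)*F)*a(-5) = (sqrt(4 + 4)*(10/7))*(-5) = (sqrt(8)*(10/7))*(-5) = ((2*sqrt(2))*(10/7))*(-5) = (20*sqrt(2)/7)*(-5) = -100*sqrt(2)/7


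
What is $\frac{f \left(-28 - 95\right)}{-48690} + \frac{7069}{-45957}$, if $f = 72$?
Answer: $\frac{3489199}{124313685} \approx 0.028068$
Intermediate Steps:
$\frac{f \left(-28 - 95\right)}{-48690} + \frac{7069}{-45957} = \frac{72 \left(-28 - 95\right)}{-48690} + \frac{7069}{-45957} = 72 \left(-123\right) \left(- \frac{1}{48690}\right) + 7069 \left(- \frac{1}{45957}\right) = \left(-8856\right) \left(- \frac{1}{48690}\right) - \frac{7069}{45957} = \frac{492}{2705} - \frac{7069}{45957} = \frac{3489199}{124313685}$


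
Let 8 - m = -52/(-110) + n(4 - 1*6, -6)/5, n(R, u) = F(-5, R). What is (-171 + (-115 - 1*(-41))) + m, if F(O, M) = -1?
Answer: -2610/11 ≈ -237.27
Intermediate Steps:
n(R, u) = -1
m = 85/11 (m = 8 - (-52/(-110) - 1/5) = 8 - (-52*(-1/110) - 1*⅕) = 8 - (26/55 - ⅕) = 8 - 1*3/11 = 8 - 3/11 = 85/11 ≈ 7.7273)
(-171 + (-115 - 1*(-41))) + m = (-171 + (-115 - 1*(-41))) + 85/11 = (-171 + (-115 + 41)) + 85/11 = (-171 - 74) + 85/11 = -245 + 85/11 = -2610/11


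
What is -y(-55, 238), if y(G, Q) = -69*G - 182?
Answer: -3613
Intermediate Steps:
y(G, Q) = -182 - 69*G
-y(-55, 238) = -(-182 - 69*(-55)) = -(-182 + 3795) = -1*3613 = -3613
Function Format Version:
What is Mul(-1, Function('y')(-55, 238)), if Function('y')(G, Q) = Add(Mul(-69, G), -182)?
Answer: -3613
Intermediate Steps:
Function('y')(G, Q) = Add(-182, Mul(-69, G))
Mul(-1, Function('y')(-55, 238)) = Mul(-1, Add(-182, Mul(-69, -55))) = Mul(-1, Add(-182, 3795)) = Mul(-1, 3613) = -3613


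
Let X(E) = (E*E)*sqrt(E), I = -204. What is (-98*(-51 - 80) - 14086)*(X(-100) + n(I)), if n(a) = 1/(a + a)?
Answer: 52/17 - 124800000*I ≈ 3.0588 - 1.248e+8*I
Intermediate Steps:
X(E) = E**(5/2) (X(E) = E**2*sqrt(E) = E**(5/2))
n(a) = 1/(2*a)
(-98*(-51 - 80) - 14086)*(X(-100) + n(I)) = (-98*(-51 - 80) - 14086)*((-100)**(5/2) + (1/2)/(-204)) = (-98*(-131) - 14086)*(100000*I + (1/2)*(-1/204)) = (12838 - 14086)*(100000*I - 1/408) = -1248*(-1/408 + 100000*I) = 52/17 - 124800000*I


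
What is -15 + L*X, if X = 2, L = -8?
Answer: -31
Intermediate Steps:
-15 + L*X = -15 - 8*2 = -15 - 16 = -31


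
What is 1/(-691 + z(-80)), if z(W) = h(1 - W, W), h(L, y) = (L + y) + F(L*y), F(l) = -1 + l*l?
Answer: 1/41989709 ≈ 2.3815e-8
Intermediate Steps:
F(l) = -1 + l²
h(L, y) = -1 + L + y + L²*y² (h(L, y) = (L + y) + (-1 + (L*y)²) = (L + y) + (-1 + L²*y²) = -1 + L + y + L²*y²)
z(W) = W²*(1 - W)² (z(W) = -1 + (1 - W) + W + (1 - W)²*W² = -1 + (1 - W) + W + W²*(1 - W)² = W²*(1 - W)²)
1/(-691 + z(-80)) = 1/(-691 + (-80)²*(-1 - 80)²) = 1/(-691 + 6400*(-81)²) = 1/(-691 + 6400*6561) = 1/(-691 + 41990400) = 1/41989709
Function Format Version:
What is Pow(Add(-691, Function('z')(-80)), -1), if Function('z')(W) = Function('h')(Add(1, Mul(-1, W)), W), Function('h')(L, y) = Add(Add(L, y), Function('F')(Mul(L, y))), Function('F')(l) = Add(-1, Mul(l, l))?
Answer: Rational(1, 41989709) ≈ 2.3815e-8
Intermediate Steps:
Function('F')(l) = Add(-1, Pow(l, 2))
Function('h')(L, y) = Add(-1, L, y, Mul(Pow(L, 2), Pow(y, 2))) (Function('h')(L, y) = Add(Add(L, y), Add(-1, Pow(Mul(L, y), 2))) = Add(Add(L, y), Add(-1, Mul(Pow(L, 2), Pow(y, 2)))) = Add(-1, L, y, Mul(Pow(L, 2), Pow(y, 2))))
Function('z')(W) = Mul(Pow(W, 2), Pow(Add(1, Mul(-1, W)), 2)) (Function('z')(W) = Add(-1, Add(1, Mul(-1, W)), W, Mul(Pow(Add(1, Mul(-1, W)), 2), Pow(W, 2))) = Add(-1, Add(1, Mul(-1, W)), W, Mul(Pow(W, 2), Pow(Add(1, Mul(-1, W)), 2))) = Mul(Pow(W, 2), Pow(Add(1, Mul(-1, W)), 2)))
Pow(Add(-691, Function('z')(-80)), -1) = Pow(Add(-691, Mul(Pow(-80, 2), Pow(Add(-1, -80), 2))), -1) = Pow(Add(-691, Mul(6400, Pow(-81, 2))), -1) = Pow(Add(-691, Mul(6400, 6561)), -1) = Pow(Add(-691, 41990400), -1) = Pow(41989709, -1) = Rational(1, 41989709)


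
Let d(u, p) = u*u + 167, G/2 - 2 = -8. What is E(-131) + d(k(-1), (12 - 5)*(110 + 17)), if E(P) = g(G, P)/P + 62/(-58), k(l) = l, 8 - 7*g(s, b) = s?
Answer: 4438617/26593 ≈ 166.91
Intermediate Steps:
G = -12 (G = 4 + 2*(-8) = 4 - 16 = -12)
g(s, b) = 8/7 - s/7
E(P) = -31/29 + 20/(7*P) (E(P) = (8/7 - ⅐*(-12))/P + 62/(-58) = (8/7 + 12/7)/P + 62*(-1/58) = 20/(7*P) - 31/29 = -31/29 + 20/(7*P))
d(u, p) = 167 + u² (d(u, p) = u² + 167 = 167 + u²)
E(-131) + d(k(-1), (12 - 5)*(110 + 17)) = (1/203)*(580 - 217*(-131))/(-131) + (167 + (-1)²) = (1/203)*(-1/131)*(580 + 28427) + (167 + 1) = (1/203)*(-1/131)*29007 + 168 = -29007/26593 + 168 = 4438617/26593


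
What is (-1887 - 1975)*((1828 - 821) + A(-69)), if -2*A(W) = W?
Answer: -4022273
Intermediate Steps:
A(W) = -W/2
(-1887 - 1975)*((1828 - 821) + A(-69)) = (-1887 - 1975)*((1828 - 821) - ½*(-69)) = -3862*(1007 + 69/2) = -3862*2083/2 = -4022273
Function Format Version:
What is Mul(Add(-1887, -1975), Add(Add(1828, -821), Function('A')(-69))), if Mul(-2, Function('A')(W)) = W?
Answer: -4022273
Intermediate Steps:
Function('A')(W) = Mul(Rational(-1, 2), W)
Mul(Add(-1887, -1975), Add(Add(1828, -821), Function('A')(-69))) = Mul(Add(-1887, -1975), Add(Add(1828, -821), Mul(Rational(-1, 2), -69))) = Mul(-3862, Add(1007, Rational(69, 2))) = Mul(-3862, Rational(2083, 2)) = -4022273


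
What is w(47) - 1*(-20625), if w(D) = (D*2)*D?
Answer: 25043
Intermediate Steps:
w(D) = 2*D² (w(D) = (2*D)*D = 2*D²)
w(47) - 1*(-20625) = 2*47² - 1*(-20625) = 2*2209 + 20625 = 4418 + 20625 = 25043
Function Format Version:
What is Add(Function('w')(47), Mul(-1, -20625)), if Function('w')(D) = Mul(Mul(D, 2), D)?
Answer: 25043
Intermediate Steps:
Function('w')(D) = Mul(2, Pow(D, 2)) (Function('w')(D) = Mul(Mul(2, D), D) = Mul(2, Pow(D, 2)))
Add(Function('w')(47), Mul(-1, -20625)) = Add(Mul(2, Pow(47, 2)), Mul(-1, -20625)) = Add(Mul(2, 2209), 20625) = Add(4418, 20625) = 25043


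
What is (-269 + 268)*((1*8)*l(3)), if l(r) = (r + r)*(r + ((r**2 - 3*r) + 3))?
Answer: -288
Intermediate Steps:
l(r) = 2*r*(3 + r**2 - 2*r) (l(r) = (2*r)*(r + (3 + r**2 - 3*r)) = (2*r)*(3 + r**2 - 2*r) = 2*r*(3 + r**2 - 2*r))
(-269 + 268)*((1*8)*l(3)) = (-269 + 268)*((1*8)*(2*3*(3 + 3**2 - 2*3))) = -8*2*3*(3 + 9 - 6) = -8*2*3*6 = -8*36 = -1*288 = -288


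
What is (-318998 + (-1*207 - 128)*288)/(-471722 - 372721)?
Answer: 415478/844443 ≈ 0.49201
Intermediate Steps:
(-318998 + (-1*207 - 128)*288)/(-471722 - 372721) = (-318998 + (-207 - 128)*288)/(-844443) = (-318998 - 335*288)*(-1/844443) = (-318998 - 96480)*(-1/844443) = -415478*(-1/844443) = 415478/844443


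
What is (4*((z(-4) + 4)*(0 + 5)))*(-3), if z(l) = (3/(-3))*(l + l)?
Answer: -720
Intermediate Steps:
z(l) = -2*l (z(l) = (3*(-1/3))*(2*l) = -2*l)
(4*((z(-4) + 4)*(0 + 5)))*(-3) = (4*((-2*(-4) + 4)*(0 + 5)))*(-3) = (4*((8 + 4)*5))*(-3) = (4*(12*5))*(-3) = (4*60)*(-3) = 240*(-3) = -720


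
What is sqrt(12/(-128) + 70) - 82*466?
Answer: -38212 + sqrt(4474)/8 ≈ -38204.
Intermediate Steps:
sqrt(12/(-128) + 70) - 82*466 = sqrt(12*(-1/128) + 70) - 38212 = sqrt(-3/32 + 70) - 38212 = sqrt(2237/32) - 38212 = sqrt(4474)/8 - 38212 = -38212 + sqrt(4474)/8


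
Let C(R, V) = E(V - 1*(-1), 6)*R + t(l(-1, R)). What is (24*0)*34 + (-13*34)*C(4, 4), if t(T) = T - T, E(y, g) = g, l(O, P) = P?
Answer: -10608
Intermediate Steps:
t(T) = 0
C(R, V) = 6*R (C(R, V) = 6*R + 0 = 6*R)
(24*0)*34 + (-13*34)*C(4, 4) = (24*0)*34 + (-13*34)*(6*4) = 0*34 - 442*24 = 0 - 10608 = -10608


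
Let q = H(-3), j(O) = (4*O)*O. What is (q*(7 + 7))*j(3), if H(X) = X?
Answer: -1512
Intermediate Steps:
j(O) = 4*O**2
q = -3
(q*(7 + 7))*j(3) = (-3*(7 + 7))*(4*3**2) = (-3*14)*(4*9) = -42*36 = -1512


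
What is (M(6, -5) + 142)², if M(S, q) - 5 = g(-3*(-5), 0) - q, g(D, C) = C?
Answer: 23104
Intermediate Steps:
M(S, q) = 5 - q (M(S, q) = 5 + (0 - q) = 5 - q)
(M(6, -5) + 142)² = ((5 - 1*(-5)) + 142)² = ((5 + 5) + 142)² = (10 + 142)² = 152² = 23104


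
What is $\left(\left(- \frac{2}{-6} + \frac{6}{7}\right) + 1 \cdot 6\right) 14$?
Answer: $\frac{302}{3} \approx 100.67$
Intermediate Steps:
$\left(\left(- \frac{2}{-6} + \frac{6}{7}\right) + 1 \cdot 6\right) 14 = \left(\left(\left(-2\right) \left(- \frac{1}{6}\right) + 6 \cdot \frac{1}{7}\right) + 6\right) 14 = \left(\left(\frac{1}{3} + \frac{6}{7}\right) + 6\right) 14 = \left(\frac{25}{21} + 6\right) 14 = \frac{151}{21} \cdot 14 = \frac{302}{3}$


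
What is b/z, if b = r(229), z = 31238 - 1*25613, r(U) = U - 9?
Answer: 44/1125 ≈ 0.039111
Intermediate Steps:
r(U) = -9 + U
z = 5625 (z = 31238 - 25613 = 5625)
b = 220 (b = -9 + 229 = 220)
b/z = 220/5625 = 220*(1/5625) = 44/1125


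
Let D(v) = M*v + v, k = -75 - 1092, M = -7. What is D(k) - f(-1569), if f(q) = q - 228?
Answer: 8799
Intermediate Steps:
f(q) = -228 + q
k = -1167
D(v) = -6*v (D(v) = -7*v + v = -6*v)
D(k) - f(-1569) = -6*(-1167) - (-228 - 1569) = 7002 - 1*(-1797) = 7002 + 1797 = 8799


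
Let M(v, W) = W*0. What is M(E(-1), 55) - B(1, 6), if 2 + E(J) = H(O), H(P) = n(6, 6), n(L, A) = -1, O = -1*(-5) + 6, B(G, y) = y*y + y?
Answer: -42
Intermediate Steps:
B(G, y) = y + y² (B(G, y) = y² + y = y + y²)
O = 11 (O = 5 + 6 = 11)
H(P) = -1
E(J) = -3 (E(J) = -2 - 1 = -3)
M(v, W) = 0
M(E(-1), 55) - B(1, 6) = 0 - 6*(1 + 6) = 0 - 6*7 = 0 - 1*42 = 0 - 42 = -42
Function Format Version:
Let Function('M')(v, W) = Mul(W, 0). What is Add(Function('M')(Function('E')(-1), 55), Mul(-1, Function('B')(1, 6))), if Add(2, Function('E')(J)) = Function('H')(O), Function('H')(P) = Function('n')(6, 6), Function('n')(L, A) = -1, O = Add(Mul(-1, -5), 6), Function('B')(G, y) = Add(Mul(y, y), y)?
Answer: -42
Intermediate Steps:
Function('B')(G, y) = Add(y, Pow(y, 2)) (Function('B')(G, y) = Add(Pow(y, 2), y) = Add(y, Pow(y, 2)))
O = 11 (O = Add(5, 6) = 11)
Function('H')(P) = -1
Function('E')(J) = -3 (Function('E')(J) = Add(-2, -1) = -3)
Function('M')(v, W) = 0
Add(Function('M')(Function('E')(-1), 55), Mul(-1, Function('B')(1, 6))) = Add(0, Mul(-1, Mul(6, Add(1, 6)))) = Add(0, Mul(-1, Mul(6, 7))) = Add(0, Mul(-1, 42)) = Add(0, -42) = -42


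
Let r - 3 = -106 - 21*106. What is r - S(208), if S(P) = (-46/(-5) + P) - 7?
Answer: -12696/5 ≈ -2539.2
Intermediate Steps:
S(P) = 11/5 + P (S(P) = (-46*(-1/5) + P) - 7 = (46/5 + P) - 7 = 11/5 + P)
r = -2329 (r = 3 + (-106 - 21*106) = 3 + (-106 - 2226) = 3 - 2332 = -2329)
r - S(208) = -2329 - (11/5 + 208) = -2329 - 1*1051/5 = -2329 - 1051/5 = -12696/5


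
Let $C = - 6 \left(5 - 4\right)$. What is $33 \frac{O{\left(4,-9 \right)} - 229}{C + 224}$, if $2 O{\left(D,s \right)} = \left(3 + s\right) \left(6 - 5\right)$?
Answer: $- \frac{3828}{109} \approx -35.119$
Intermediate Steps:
$O{\left(D,s \right)} = \frac{3}{2} + \frac{s}{2}$ ($O{\left(D,s \right)} = \frac{\left(3 + s\right) \left(6 - 5\right)}{2} = \frac{\left(3 + s\right) 1}{2} = \frac{3 + s}{2} = \frac{3}{2} + \frac{s}{2}$)
$C = -6$ ($C = \left(-6\right) 1 = -6$)
$33 \frac{O{\left(4,-9 \right)} - 229}{C + 224} = 33 \frac{\left(\frac{3}{2} + \frac{1}{2} \left(-9\right)\right) - 229}{-6 + 224} = 33 \frac{\left(\frac{3}{2} - \frac{9}{2}\right) - 229}{218} = 33 \left(-3 - 229\right) \frac{1}{218} = 33 \left(\left(-232\right) \frac{1}{218}\right) = 33 \left(- \frac{116}{109}\right) = - \frac{3828}{109}$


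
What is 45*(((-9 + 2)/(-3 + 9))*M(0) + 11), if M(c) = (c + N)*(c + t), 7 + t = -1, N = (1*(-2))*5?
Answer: -3705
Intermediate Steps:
N = -10 (N = -2*5 = -10)
t = -8 (t = -7 - 1 = -8)
M(c) = (-10 + c)*(-8 + c) (M(c) = (c - 10)*(c - 8) = (-10 + c)*(-8 + c))
45*(((-9 + 2)/(-3 + 9))*M(0) + 11) = 45*(((-9 + 2)/(-3 + 9))*(80 + 0**2 - 18*0) + 11) = 45*((-7/6)*(80 + 0 + 0) + 11) = 45*(-7*1/6*80 + 11) = 45*(-7/6*80 + 11) = 45*(-280/3 + 11) = 45*(-247/3) = -3705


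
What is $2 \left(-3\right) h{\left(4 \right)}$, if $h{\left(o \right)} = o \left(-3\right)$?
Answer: $72$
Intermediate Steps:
$h{\left(o \right)} = - 3 o$
$2 \left(-3\right) h{\left(4 \right)} = 2 \left(-3\right) \left(\left(-3\right) 4\right) = \left(-6\right) \left(-12\right) = 72$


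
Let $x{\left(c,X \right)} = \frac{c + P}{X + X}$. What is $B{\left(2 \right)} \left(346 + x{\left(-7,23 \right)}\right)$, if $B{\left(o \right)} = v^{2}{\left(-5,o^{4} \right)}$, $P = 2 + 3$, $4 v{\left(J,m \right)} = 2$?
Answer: $\frac{7957}{92} \approx 86.489$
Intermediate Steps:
$v{\left(J,m \right)} = \frac{1}{2}$ ($v{\left(J,m \right)} = \frac{1}{4} \cdot 2 = \frac{1}{2}$)
$P = 5$
$x{\left(c,X \right)} = \frac{5 + c}{2 X}$ ($x{\left(c,X \right)} = \frac{c + 5}{X + X} = \frac{5 + c}{2 X}$)
$B{\left(o \right)} = \frac{1}{4}$ ($B{\left(o \right)} = \left(\frac{1}{2}\right)^{2} = \frac{1}{4}$)
$B{\left(2 \right)} \left(346 + x{\left(-7,23 \right)}\right) = \frac{346 + \frac{5 - 7}{2 \cdot 23}}{4} = \frac{346 + \frac{1}{2} \cdot \frac{1}{23} \left(-2\right)}{4} = \frac{346 - \frac{1}{23}}{4} = \frac{1}{4} \cdot \frac{7957}{23} = \frac{7957}{92}$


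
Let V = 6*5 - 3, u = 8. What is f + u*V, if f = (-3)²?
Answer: 225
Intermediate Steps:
f = 9
V = 27 (V = 30 - 3 = 27)
f + u*V = 9 + 8*27 = 9 + 216 = 225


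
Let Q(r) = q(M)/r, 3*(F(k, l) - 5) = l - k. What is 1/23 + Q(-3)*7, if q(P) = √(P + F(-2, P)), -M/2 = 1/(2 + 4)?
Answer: 1/23 - 7*√47/9 ≈ -5.2887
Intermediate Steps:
F(k, l) = 5 - k/3 + l/3 (F(k, l) = 5 + (l - k)/3 = 5 + (-k/3 + l/3) = 5 - k/3 + l/3)
M = -⅓ (M = -2/(2 + 4) = -2/6 = -2*⅙ = -⅓ ≈ -0.33333)
q(P) = √(17/3 + 4*P/3) (q(P) = √(P + (5 - ⅓*(-2) + P/3)) = √(P + (5 + ⅔ + P/3)) = √(P + (17/3 + P/3)) = √(17/3 + 4*P/3))
Q(r) = √47/(3*r) (Q(r) = (√(51 + 12*(-⅓))/3)/r = (√(51 - 4)/3)/r = (√47/3)/r = √47/(3*r))
1/23 + Q(-3)*7 = 1/23 + ((⅓)*√47/(-3))*7 = 1/23 + ((⅓)*√47*(-⅓))*7 = 1/23 - √47/9*7 = 1/23 - 7*√47/9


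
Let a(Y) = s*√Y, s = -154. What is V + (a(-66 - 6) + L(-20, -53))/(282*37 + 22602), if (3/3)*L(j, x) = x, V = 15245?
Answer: 503633767/33036 - 77*I*√2/2753 ≈ 15245.0 - 0.039555*I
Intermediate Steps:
L(j, x) = x
a(Y) = -154*√Y
V + (a(-66 - 6) + L(-20, -53))/(282*37 + 22602) = 15245 + (-154*√(-66 - 6) - 53)/(282*37 + 22602) = 15245 + (-924*I*√2 - 53)/(10434 + 22602) = 15245 + (-924*I*√2 - 53)/33036 = 15245 + (-924*I*√2 - 53)*(1/33036) = 15245 + (-53 - 924*I*√2)*(1/33036) = 15245 + (-53/33036 - 77*I*√2/2753) = 503633767/33036 - 77*I*√2/2753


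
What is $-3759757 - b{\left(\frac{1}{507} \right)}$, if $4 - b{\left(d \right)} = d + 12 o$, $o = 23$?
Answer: $- \frac{1906058894}{507} \approx -3.7595 \cdot 10^{6}$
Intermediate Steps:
$b{\left(d \right)} = -272 - d$ ($b{\left(d \right)} = 4 - \left(d + 12 \cdot 23\right) = 4 - \left(d + 276\right) = 4 - \left(276 + d\right) = -272 - d$)
$-3759757 - b{\left(\frac{1}{507} \right)} = -3759757 - \left(-272 - \frac{1}{507}\right) = -3759757 - - \frac{137905}{507} = -3759757 + \frac{137905}{507} = - \frac{1906058894}{507}$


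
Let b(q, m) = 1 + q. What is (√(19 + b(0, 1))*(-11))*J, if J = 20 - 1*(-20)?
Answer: -880*√5 ≈ -1967.7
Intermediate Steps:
J = 40 (J = 20 + 20 = 40)
(√(19 + b(0, 1))*(-11))*J = (√(19 + (1 + 0))*(-11))*40 = (√(19 + 1)*(-11))*40 = (√20*(-11))*40 = ((2*√5)*(-11))*40 = -22*√5*40 = -880*√5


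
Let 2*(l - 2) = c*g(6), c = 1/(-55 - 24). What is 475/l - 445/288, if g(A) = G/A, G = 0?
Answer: 67955/288 ≈ 235.95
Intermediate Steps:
c = -1/79 (c = 1/(-79) = -1/79 ≈ -0.012658)
g(A) = 0 (g(A) = 0/A = 0)
l = 2 (l = 2 + (-1/79*0)/2 = 2 + (½)*0 = 2 + 0 = 2)
475/l - 445/288 = 475/2 - 445/288 = 67955/288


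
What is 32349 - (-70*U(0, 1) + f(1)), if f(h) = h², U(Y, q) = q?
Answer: 32418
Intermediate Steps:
32349 - (-70*U(0, 1) + f(1)) = 32349 - (-70*1 + 1²) = 32349 - (-70 + 1) = 32349 - 1*(-69) = 32349 + 69 = 32418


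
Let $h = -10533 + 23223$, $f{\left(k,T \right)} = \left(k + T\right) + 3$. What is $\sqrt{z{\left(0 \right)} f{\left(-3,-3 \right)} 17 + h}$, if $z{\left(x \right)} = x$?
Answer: $3 \sqrt{1410} \approx 112.65$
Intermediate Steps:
$f{\left(k,T \right)} = 3 + T + k$ ($f{\left(k,T \right)} = \left(T + k\right) + 3 = 3 + T + k$)
$h = 12690$
$\sqrt{z{\left(0 \right)} f{\left(-3,-3 \right)} 17 + h} = \sqrt{0 \left(3 - 3 - 3\right) 17 + 12690} = \sqrt{0 \left(-3\right) 17 + 12690} = \sqrt{0 \cdot 17 + 12690} = \sqrt{0 + 12690} = \sqrt{12690} = 3 \sqrt{1410}$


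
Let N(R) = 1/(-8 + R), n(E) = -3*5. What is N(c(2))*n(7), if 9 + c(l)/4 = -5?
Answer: 15/64 ≈ 0.23438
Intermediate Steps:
c(l) = -56 (c(l) = -36 + 4*(-5) = -36 - 20 = -56)
n(E) = -15
N(c(2))*n(7) = -15/(-8 - 56) = -15/(-64) = -1/64*(-15) = 15/64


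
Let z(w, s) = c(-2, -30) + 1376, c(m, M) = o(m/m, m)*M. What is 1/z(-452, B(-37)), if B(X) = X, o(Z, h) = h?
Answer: 1/1436 ≈ 0.00069638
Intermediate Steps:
c(m, M) = M*m (c(m, M) = m*M = M*m)
z(w, s) = 1436 (z(w, s) = -30*(-2) + 1376 = 60 + 1376 = 1436)
1/z(-452, B(-37)) = 1/1436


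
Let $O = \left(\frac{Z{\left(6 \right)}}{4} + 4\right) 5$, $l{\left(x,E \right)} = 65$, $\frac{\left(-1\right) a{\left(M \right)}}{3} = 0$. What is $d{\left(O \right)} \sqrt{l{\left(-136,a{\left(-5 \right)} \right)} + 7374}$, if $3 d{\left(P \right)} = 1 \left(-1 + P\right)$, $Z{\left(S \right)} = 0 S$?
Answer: $\frac{19 \sqrt{7439}}{3} \approx 546.25$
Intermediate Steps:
$a{\left(M \right)} = 0$ ($a{\left(M \right)} = \left(-3\right) 0 = 0$)
$Z{\left(S \right)} = 0$
$O = 20$ ($O = \left(\frac{0}{4} + 4\right) 5 = \left(0 \cdot \frac{1}{4} + 4\right) 5 = \left(0 + 4\right) 5 = 4 \cdot 5 = 20$)
$d{\left(P \right)} = - \frac{1}{3} + \frac{P}{3}$ ($d{\left(P \right)} = \frac{1 \left(-1 + P\right)}{3} = \frac{-1 + P}{3} = - \frac{1}{3} + \frac{P}{3}$)
$d{\left(O \right)} \sqrt{l{\left(-136,a{\left(-5 \right)} \right)} + 7374} = \left(- \frac{1}{3} + \frac{1}{3} \cdot 20\right) \sqrt{65 + 7374} = \left(- \frac{1}{3} + \frac{20}{3}\right) \sqrt{7439} = \frac{19 \sqrt{7439}}{3}$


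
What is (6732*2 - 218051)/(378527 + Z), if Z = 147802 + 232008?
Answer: -204587/758337 ≈ -0.26978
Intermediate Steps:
Z = 379810
(6732*2 - 218051)/(378527 + Z) = (6732*2 - 218051)/(378527 + 379810) = (13464 - 218051)/758337 = -204587*1/758337 = -204587/758337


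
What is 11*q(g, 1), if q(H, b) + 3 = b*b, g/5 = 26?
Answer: -22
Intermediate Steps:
g = 130 (g = 5*26 = 130)
q(H, b) = -3 + b² (q(H, b) = -3 + b*b = -3 + b²)
11*q(g, 1) = 11*(-3 + 1²) = 11*(-3 + 1) = 11*(-2) = -22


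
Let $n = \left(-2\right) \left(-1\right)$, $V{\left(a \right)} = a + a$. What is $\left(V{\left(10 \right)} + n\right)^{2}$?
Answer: $484$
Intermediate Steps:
$V{\left(a \right)} = 2 a$
$n = 2$
$\left(V{\left(10 \right)} + n\right)^{2} = \left(2 \cdot 10 + 2\right)^{2} = \left(20 + 2\right)^{2} = 22^{2} = 484$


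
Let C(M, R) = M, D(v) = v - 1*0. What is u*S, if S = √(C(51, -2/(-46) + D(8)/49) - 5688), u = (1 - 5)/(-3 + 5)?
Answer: -2*I*√5637 ≈ -150.16*I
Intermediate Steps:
D(v) = v (D(v) = v + 0 = v)
u = -2 (u = -4/2 = -4*½ = -2)
S = I*√5637 (S = √(51 - 5688) = √(-5637) = I*√5637 ≈ 75.08*I)
u*S = -2*I*√5637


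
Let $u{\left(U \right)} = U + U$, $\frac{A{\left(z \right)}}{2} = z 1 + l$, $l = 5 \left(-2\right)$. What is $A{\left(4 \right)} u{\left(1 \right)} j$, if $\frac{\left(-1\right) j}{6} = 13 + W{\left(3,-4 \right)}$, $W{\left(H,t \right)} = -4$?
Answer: $1296$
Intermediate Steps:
$l = -10$
$j = -54$ ($j = - 6 \left(13 - 4\right) = \left(-6\right) 9 = -54$)
$A{\left(z \right)} = -20 + 2 z$ ($A{\left(z \right)} = 2 \left(z 1 - 10\right) = 2 \left(z - 10\right) = 2 \left(-10 + z\right) = -20 + 2 z$)
$u{\left(U \right)} = 2 U$
$A{\left(4 \right)} u{\left(1 \right)} j = \left(-20 + 2 \cdot 4\right) 2 \cdot 1 \left(-54\right) = \left(-20 + 8\right) 2 \left(-54\right) = \left(-12\right) 2 \left(-54\right) = \left(-24\right) \left(-54\right) = 1296$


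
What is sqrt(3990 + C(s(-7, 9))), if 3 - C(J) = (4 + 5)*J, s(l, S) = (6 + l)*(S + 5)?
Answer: sqrt(4119) ≈ 64.179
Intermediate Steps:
s(l, S) = (5 + S)*(6 + l) (s(l, S) = (6 + l)*(5 + S) = (5 + S)*(6 + l))
C(J) = 3 - 9*J (C(J) = 3 - (4 + 5)*J = 3 - 9*J)
sqrt(3990 + C(s(-7, 9))) = sqrt(3990 + (3 - 9*(30 + 5*(-7) + 6*9 + 9*(-7)))) = sqrt(3990 + (3 - 9*(30 - 35 + 54 - 63))) = sqrt(3990 + (3 - 9*(-14))) = sqrt(3990 + (3 + 126)) = sqrt(3990 + 129) = sqrt(4119)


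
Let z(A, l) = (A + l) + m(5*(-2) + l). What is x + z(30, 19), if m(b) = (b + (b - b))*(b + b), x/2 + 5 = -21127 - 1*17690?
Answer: -77433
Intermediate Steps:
x = -77644 (x = -10 + 2*(-21127 - 1*17690) = -10 + 2*(-21127 - 17690) = -10 + 2*(-38817) = -10 - 77634 = -77644)
m(b) = 2*b**2 (m(b) = (b + 0)*(2*b) = b*(2*b) = 2*b**2)
z(A, l) = A + l + 2*(-10 + l)**2 (z(A, l) = (A + l) + 2*(5*(-2) + l)**2 = (A + l) + 2*(-10 + l)**2 = A + l + 2*(-10 + l)**2)
x + z(30, 19) = -77644 + (30 + 19 + 2*(-10 + 19)**2) = -77644 + (30 + 19 + 2*9**2) = -77644 + (30 + 19 + 2*81) = -77644 + (30 + 19 + 162) = -77644 + 211 = -77433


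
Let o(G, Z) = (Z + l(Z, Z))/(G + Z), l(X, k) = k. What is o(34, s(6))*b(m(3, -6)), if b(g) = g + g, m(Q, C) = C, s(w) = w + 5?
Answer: -88/15 ≈ -5.8667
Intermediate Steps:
s(w) = 5 + w
o(G, Z) = 2*Z/(G + Z) (o(G, Z) = (Z + Z)/(G + Z) = (2*Z)/(G + Z) = 2*Z/(G + Z))
b(g) = 2*g
o(34, s(6))*b(m(3, -6)) = (2*(5 + 6)/(34 + (5 + 6)))*(2*(-6)) = (2*11/(34 + 11))*(-12) = (2*11/45)*(-12) = (2*11*(1/45))*(-12) = (22/45)*(-12) = -88/15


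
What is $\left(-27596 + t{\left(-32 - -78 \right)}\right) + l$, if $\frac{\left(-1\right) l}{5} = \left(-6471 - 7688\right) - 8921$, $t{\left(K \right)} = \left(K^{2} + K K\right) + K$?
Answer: $92082$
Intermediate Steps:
$t{\left(K \right)} = K + 2 K^{2}$ ($t{\left(K \right)} = \left(K^{2} + K^{2}\right) + K = 2 K^{2} + K = K + 2 K^{2}$)
$l = 115400$ ($l = - 5 \left(\left(-6471 - 7688\right) - 8921\right) = - 5 \left(-14159 - 8921\right) = \left(-5\right) \left(-23080\right) = 115400$)
$\left(-27596 + t{\left(-32 - -78 \right)}\right) + l = \left(-27596 + \left(-32 - -78\right) \left(1 + 2 \left(-32 - -78\right)\right)\right) + 115400 = \left(-27596 + \left(-32 + 78\right) \left(1 + 2 \left(-32 + 78\right)\right)\right) + 115400 = \left(-27596 + 46 \left(1 + 2 \cdot 46\right)\right) + 115400 = \left(-27596 + 46 \left(1 + 92\right)\right) + 115400 = \left(-27596 + 46 \cdot 93\right) + 115400 = \left(-27596 + 4278\right) + 115400 = -23318 + 115400 = 92082$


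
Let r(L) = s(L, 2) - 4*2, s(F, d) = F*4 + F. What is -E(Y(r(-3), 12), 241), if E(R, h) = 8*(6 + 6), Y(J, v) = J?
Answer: -96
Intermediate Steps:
s(F, d) = 5*F (s(F, d) = 4*F + F = 5*F)
r(L) = -8 + 5*L (r(L) = 5*L - 4*2 = 5*L - 8 = -8 + 5*L)
E(R, h) = 96 (E(R, h) = 8*12 = 96)
-E(Y(r(-3), 12), 241) = -1*96 = -96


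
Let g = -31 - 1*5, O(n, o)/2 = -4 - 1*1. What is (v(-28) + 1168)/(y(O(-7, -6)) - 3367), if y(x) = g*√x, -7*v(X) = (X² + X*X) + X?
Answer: -3191916/11349649 + 34128*I*√10/11349649 ≈ -0.28123 + 0.0095089*I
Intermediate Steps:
O(n, o) = -10 (O(n, o) = 2*(-4 - 1*1) = 2*(-4 - 1) = 2*(-5) = -10)
v(X) = -2*X²/7 - X/7 (v(X) = -((X² + X*X) + X)/7 = -((X² + X²) + X)/7 = -(2*X² + X)/7 = -(X + 2*X²)/7 = -2*X²/7 - X/7)
g = -36 (g = -31 - 5 = -36)
y(x) = -36*√x
(v(-28) + 1168)/(y(O(-7, -6)) - 3367) = (-⅐*(-28)*(1 + 2*(-28)) + 1168)/(-36*I*√10 - 3367) = (-⅐*(-28)*(1 - 56) + 1168)/(-36*I*√10 - 3367) = (-⅐*(-28)*(-55) + 1168)/(-36*I*√10 - 3367) = (-220 + 1168)/(-3367 - 36*I*√10) = 948/(-3367 - 36*I*√10)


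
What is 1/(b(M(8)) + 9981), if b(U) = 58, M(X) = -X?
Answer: 1/10039 ≈ 9.9611e-5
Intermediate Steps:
1/(b(M(8)) + 9981) = 1/(58 + 9981) = 1/10039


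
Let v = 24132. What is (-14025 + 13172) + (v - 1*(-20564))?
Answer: 43843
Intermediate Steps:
(-14025 + 13172) + (v - 1*(-20564)) = (-14025 + 13172) + (24132 - 1*(-20564)) = -853 + (24132 + 20564) = -853 + 44696 = 43843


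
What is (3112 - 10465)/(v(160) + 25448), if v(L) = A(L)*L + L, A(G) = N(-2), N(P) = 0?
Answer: -2451/8536 ≈ -0.28714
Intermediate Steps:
A(G) = 0
v(L) = L (v(L) = 0*L + L = 0 + L = L)
(3112 - 10465)/(v(160) + 25448) = (3112 - 10465)/(160 + 25448) = -7353/25608 = -7353*1/25608 = -2451/8536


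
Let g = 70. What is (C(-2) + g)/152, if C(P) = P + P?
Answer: 33/76 ≈ 0.43421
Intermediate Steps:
C(P) = 2*P
(C(-2) + g)/152 = (2*(-2) + 70)/152 = (-4 + 70)*(1/152) = 66*(1/152) = 33/76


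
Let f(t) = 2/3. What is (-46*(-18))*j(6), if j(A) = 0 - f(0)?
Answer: -552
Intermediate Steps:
f(t) = 2/3 (f(t) = 2*(1/3) = 2/3)
j(A) = -2/3 (j(A) = 0 - 1*2/3 = 0 - 2/3 = -2/3)
(-46*(-18))*j(6) = -46*(-18)*(-2/3) = 828*(-2/3) = -552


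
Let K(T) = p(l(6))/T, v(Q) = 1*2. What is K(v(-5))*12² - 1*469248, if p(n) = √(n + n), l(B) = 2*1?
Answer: -469104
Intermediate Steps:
l(B) = 2
v(Q) = 2
p(n) = √2*√n (p(n) = √(2*n) = √2*√n)
K(T) = 2/T (K(T) = (√2*√2)/T = 2/T)
K(v(-5))*12² - 1*469248 = (2/2)*12² - 1*469248 = (2*(½))*144 - 469248 = 1*144 - 469248 = 144 - 469248 = -469104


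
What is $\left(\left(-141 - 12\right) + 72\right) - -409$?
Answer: $328$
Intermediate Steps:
$\left(\left(-141 - 12\right) + 72\right) - -409 = \left(-153 + 72\right) + 409 = -81 + 409 = 328$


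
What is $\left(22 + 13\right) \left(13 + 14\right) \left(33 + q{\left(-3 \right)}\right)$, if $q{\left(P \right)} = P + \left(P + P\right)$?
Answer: $22680$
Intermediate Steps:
$q{\left(P \right)} = 3 P$ ($q{\left(P \right)} = P + 2 P = 3 P$)
$\left(22 + 13\right) \left(13 + 14\right) \left(33 + q{\left(-3 \right)}\right) = \left(22 + 13\right) \left(13 + 14\right) \left(33 + 3 \left(-3\right)\right) = 35 \cdot 27 \left(33 - 9\right) = 945 \cdot 24 = 22680$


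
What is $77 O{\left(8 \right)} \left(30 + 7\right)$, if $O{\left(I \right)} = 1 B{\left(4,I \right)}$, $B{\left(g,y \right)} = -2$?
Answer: $-5698$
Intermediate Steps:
$O{\left(I \right)} = -2$ ($O{\left(I \right)} = 1 \left(-2\right) = -2$)
$77 O{\left(8 \right)} \left(30 + 7\right) = 77 \left(-2\right) \left(30 + 7\right) = \left(-154\right) 37 = -5698$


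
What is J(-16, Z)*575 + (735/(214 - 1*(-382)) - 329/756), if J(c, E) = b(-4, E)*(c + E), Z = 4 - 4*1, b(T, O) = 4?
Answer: -296086379/8046 ≈ -36799.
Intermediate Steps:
Z = 0 (Z = 4 - 4 = 0)
J(c, E) = 4*E + 4*c (J(c, E) = 4*(c + E) = 4*(E + c) = 4*E + 4*c)
J(-16, Z)*575 + (735/(214 - 1*(-382)) - 329/756) = (4*0 + 4*(-16))*575 + (735/(214 - 1*(-382)) - 329/756) = (0 - 64)*575 + (735/(214 + 382) - 329*1/756) = -64*575 + (735/596 - 47/108) = -36800 + (735*(1/596) - 47/108) = -36800 + (735/596 - 47/108) = -36800 + 6421/8046 = -296086379/8046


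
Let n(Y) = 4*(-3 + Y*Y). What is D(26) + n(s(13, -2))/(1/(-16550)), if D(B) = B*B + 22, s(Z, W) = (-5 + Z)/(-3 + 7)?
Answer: -65502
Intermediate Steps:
s(Z, W) = -5/4 + Z/4 (s(Z, W) = (-5 + Z)/4 = (-5 + Z)*(¼) = -5/4 + Z/4)
D(B) = 22 + B² (D(B) = B² + 22 = 22 + B²)
n(Y) = -12 + 4*Y² (n(Y) = 4*(-3 + Y²) = -12 + 4*Y²)
D(26) + n(s(13, -2))/(1/(-16550)) = (22 + 26²) + (-12 + 4*(-5/4 + (¼)*13)²)/(1/(-16550)) = (22 + 676) + (-12 + 4*(-5/4 + 13/4)²)/(-1/16550) = 698 + (-12 + 4*2²)*(-16550) = 698 + (-12 + 4*4)*(-16550) = 698 + (-12 + 16)*(-16550) = 698 + 4*(-16550) = 698 - 66200 = -65502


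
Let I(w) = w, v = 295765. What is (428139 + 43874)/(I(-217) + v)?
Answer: 472013/295548 ≈ 1.5971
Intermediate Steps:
(428139 + 43874)/(I(-217) + v) = (428139 + 43874)/(-217 + 295765) = 472013/295548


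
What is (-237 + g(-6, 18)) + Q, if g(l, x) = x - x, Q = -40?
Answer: -277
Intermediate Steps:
g(l, x) = 0
(-237 + g(-6, 18)) + Q = (-237 + 0) - 40 = -237 - 40 = -277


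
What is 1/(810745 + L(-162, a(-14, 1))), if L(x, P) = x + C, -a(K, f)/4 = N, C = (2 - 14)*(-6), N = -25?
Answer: 1/810655 ≈ 1.2336e-6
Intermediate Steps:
C = 72 (C = -12*(-6) = 72)
a(K, f) = 100 (a(K, f) = -4*(-25) = 100)
L(x, P) = 72 + x (L(x, P) = x + 72 = 72 + x)
1/(810745 + L(-162, a(-14, 1))) = 1/(810745 + (72 - 162)) = 1/(810745 - 90) = 1/810655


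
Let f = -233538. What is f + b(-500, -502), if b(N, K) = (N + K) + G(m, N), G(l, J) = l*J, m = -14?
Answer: -227540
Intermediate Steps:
G(l, J) = J*l
b(N, K) = K - 13*N (b(N, K) = (N + K) + N*(-14) = (K + N) - 14*N = K - 13*N)
f + b(-500, -502) = -233538 + (-502 - 13*(-500)) = -233538 + (-502 + 6500) = -233538 + 5998 = -227540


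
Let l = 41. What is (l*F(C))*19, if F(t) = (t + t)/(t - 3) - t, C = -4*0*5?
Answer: 0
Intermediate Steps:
C = 0 (C = 0*5 = 0)
F(t) = -t + 2*t/(-3 + t) (F(t) = (2*t)/(-3 + t) - t = 2*t/(-3 + t) - t = -t + 2*t/(-3 + t))
(l*F(C))*19 = (41*(0*(5 - 1*0)/(-3 + 0)))*19 = (41*(0*(5 + 0)/(-3)))*19 = (41*(0*(-⅓)*5))*19 = (41*0)*19 = 0*19 = 0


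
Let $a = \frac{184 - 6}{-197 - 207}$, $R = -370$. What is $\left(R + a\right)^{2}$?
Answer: $\frac{5599379241}{40804} \approx 1.3723 \cdot 10^{5}$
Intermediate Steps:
$a = - \frac{89}{202}$ ($a = \frac{178}{-404} = 178 \left(- \frac{1}{404}\right) = - \frac{89}{202} \approx -0.44059$)
$\left(R + a\right)^{2} = \left(-370 - \frac{89}{202}\right)^{2} = \left(- \frac{74829}{202}\right)^{2} = \frac{5599379241}{40804}$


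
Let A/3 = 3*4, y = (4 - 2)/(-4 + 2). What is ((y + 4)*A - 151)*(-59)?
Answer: 2537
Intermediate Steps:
y = -1 (y = 2/(-2) = 2*(-1/2) = -1)
A = 36 (A = 3*(3*4) = 3*12 = 36)
((y + 4)*A - 151)*(-59) = ((-1 + 4)*36 - 151)*(-59) = (3*36 - 151)*(-59) = (108 - 151)*(-59) = -43*(-59) = 2537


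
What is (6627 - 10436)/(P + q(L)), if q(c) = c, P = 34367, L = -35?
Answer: -3809/34332 ≈ -0.11095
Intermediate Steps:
(6627 - 10436)/(P + q(L)) = (6627 - 10436)/(34367 - 35) = -3809/34332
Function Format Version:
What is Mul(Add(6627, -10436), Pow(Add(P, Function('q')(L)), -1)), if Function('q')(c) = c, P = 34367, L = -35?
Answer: Rational(-3809, 34332) ≈ -0.11095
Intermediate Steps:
Mul(Add(6627, -10436), Pow(Add(P, Function('q')(L)), -1)) = Mul(Add(6627, -10436), Pow(Add(34367, -35), -1)) = Mul(-3809, Pow(34332, -1)) = Mul(-3809, Rational(1, 34332)) = Rational(-3809, 34332)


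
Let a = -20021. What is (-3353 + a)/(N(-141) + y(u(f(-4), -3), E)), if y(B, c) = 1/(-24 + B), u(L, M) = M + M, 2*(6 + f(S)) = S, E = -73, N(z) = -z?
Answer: -701220/4229 ≈ -165.81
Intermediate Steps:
f(S) = -6 + S/2
u(L, M) = 2*M
(-3353 + a)/(N(-141) + y(u(f(-4), -3), E)) = (-3353 - 20021)/(-1*(-141) + 1/(-24 + 2*(-3))) = -23374/(141 + 1/(-24 - 6)) = -23374/(141 + 1/(-30)) = -23374/(141 - 1/30) = -23374/4229/30 = -23374*30/4229 = -701220/4229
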